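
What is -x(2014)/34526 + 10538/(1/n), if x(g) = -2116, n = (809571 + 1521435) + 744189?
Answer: 559431767962388/17263 ≈ 3.2406e+10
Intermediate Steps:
n = 3075195 (n = 2331006 + 744189 = 3075195)
-x(2014)/34526 + 10538/(1/n) = -1*(-2116)/34526 + 10538/(1/3075195) = 2116*(1/34526) + 10538/(1/3075195) = 1058/17263 + 10538*3075195 = 1058/17263 + 32406404910 = 559431767962388/17263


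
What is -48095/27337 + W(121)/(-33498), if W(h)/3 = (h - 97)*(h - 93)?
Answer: -92566539/50874157 ≈ -1.8195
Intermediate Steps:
W(h) = 3*(-97 + h)*(-93 + h) (W(h) = 3*((h - 97)*(h - 93)) = 3*((-97 + h)*(-93 + h)) = 3*(-97 + h)*(-93 + h))
-48095/27337 + W(121)/(-33498) = -48095/27337 + (27063 - 570*121 + 3*121²)/(-33498) = -48095*1/27337 + (27063 - 68970 + 3*14641)*(-1/33498) = -48095/27337 + (27063 - 68970 + 43923)*(-1/33498) = -48095/27337 + 2016*(-1/33498) = -48095/27337 - 112/1861 = -92566539/50874157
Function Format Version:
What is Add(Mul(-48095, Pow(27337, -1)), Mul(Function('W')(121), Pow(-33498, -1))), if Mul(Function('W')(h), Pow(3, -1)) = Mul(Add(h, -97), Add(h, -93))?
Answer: Rational(-92566539, 50874157) ≈ -1.8195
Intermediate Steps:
Function('W')(h) = Mul(3, Add(-97, h), Add(-93, h)) (Function('W')(h) = Mul(3, Mul(Add(h, -97), Add(h, -93))) = Mul(3, Mul(Add(-97, h), Add(-93, h))) = Mul(3, Add(-97, h), Add(-93, h)))
Add(Mul(-48095, Pow(27337, -1)), Mul(Function('W')(121), Pow(-33498, -1))) = Add(Mul(-48095, Pow(27337, -1)), Mul(Add(27063, Mul(-570, 121), Mul(3, Pow(121, 2))), Pow(-33498, -1))) = Add(Mul(-48095, Rational(1, 27337)), Mul(Add(27063, -68970, Mul(3, 14641)), Rational(-1, 33498))) = Add(Rational(-48095, 27337), Mul(Add(27063, -68970, 43923), Rational(-1, 33498))) = Add(Rational(-48095, 27337), Mul(2016, Rational(-1, 33498))) = Add(Rational(-48095, 27337), Rational(-112, 1861)) = Rational(-92566539, 50874157)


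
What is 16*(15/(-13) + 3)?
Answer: 384/13 ≈ 29.538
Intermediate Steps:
16*(15/(-13) + 3) = 16*(15*(-1/13) + 3) = 16*(-15/13 + 3) = 16*(24/13) = 384/13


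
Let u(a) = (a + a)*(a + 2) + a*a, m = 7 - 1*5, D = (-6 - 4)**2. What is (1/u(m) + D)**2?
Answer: 4004001/400 ≈ 10010.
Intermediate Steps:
D = 100 (D = (-10)**2 = 100)
m = 2 (m = 7 - 5 = 2)
u(a) = a**2 + 2*a*(2 + a) (u(a) = (2*a)*(2 + a) + a**2 = 2*a*(2 + a) + a**2 = a**2 + 2*a*(2 + a))
(1/u(m) + D)**2 = (1/(2*(4 + 3*2)) + 100)**2 = (1/(2*(4 + 6)) + 100)**2 = (1/(2*10) + 100)**2 = (1/20 + 100)**2 = (2001/20)**2 = 4004001/400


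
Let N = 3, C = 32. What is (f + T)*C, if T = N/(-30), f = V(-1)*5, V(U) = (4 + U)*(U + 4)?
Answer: 7184/5 ≈ 1436.8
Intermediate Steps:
V(U) = (4 + U)² (V(U) = (4 + U)*(4 + U) = (4 + U)²)
f = 45 (f = (4 - 1)²*5 = 3²*5 = 9*5 = 45)
T = -⅒ (T = 3/(-30) = 3*(-1/30) = -⅒ ≈ -0.10000)
(f + T)*C = (45 - ⅒)*32 = (449/10)*32 = 7184/5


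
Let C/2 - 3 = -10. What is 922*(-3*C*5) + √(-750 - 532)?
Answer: 193620 + I*√1282 ≈ 1.9362e+5 + 35.805*I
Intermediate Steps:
C = -14 (C = 6 + 2*(-10) = 6 - 20 = -14)
922*(-3*C*5) + √(-750 - 532) = 922*(-3*(-14)*5) + √(-750 - 532) = 922*(42*5) + √(-1282) = 922*210 + I*√1282 = 193620 + I*√1282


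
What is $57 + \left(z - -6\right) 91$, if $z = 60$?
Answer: $6063$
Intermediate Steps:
$57 + \left(z - -6\right) 91 = 57 + \left(60 - -6\right) 91 = 57 + \left(60 + 6\right) 91 = 57 + 66 \cdot 91 = 57 + 6006 = 6063$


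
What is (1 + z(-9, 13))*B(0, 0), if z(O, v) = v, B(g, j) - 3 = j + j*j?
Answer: 42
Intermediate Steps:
B(g, j) = 3 + j + j² (B(g, j) = 3 + (j + j*j) = 3 + (j + j²) = 3 + j + j²)
(1 + z(-9, 13))*B(0, 0) = (1 + 13)*(3 + 0 + 0²) = 14*(3 + 0 + 0) = 14*3 = 42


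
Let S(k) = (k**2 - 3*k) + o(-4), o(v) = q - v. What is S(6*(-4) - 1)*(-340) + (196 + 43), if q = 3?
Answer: -240141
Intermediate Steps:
o(v) = 3 - v
S(k) = 7 + k**2 - 3*k (S(k) = (k**2 - 3*k) + (3 - 1*(-4)) = (k**2 - 3*k) + (3 + 4) = (k**2 - 3*k) + 7 = 7 + k**2 - 3*k)
S(6*(-4) - 1)*(-340) + (196 + 43) = (7 + (6*(-4) - 1)**2 - 3*(6*(-4) - 1))*(-340) + (196 + 43) = (7 + (-24 - 1)**2 - 3*(-24 - 1))*(-340) + 239 = (7 + (-25)**2 - 3*(-25))*(-340) + 239 = (7 + 625 + 75)*(-340) + 239 = 707*(-340) + 239 = -240380 + 239 = -240141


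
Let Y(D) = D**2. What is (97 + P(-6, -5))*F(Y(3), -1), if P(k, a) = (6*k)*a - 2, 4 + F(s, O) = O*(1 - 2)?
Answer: -825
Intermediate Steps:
F(s, O) = -4 - O (F(s, O) = -4 + O*(1 - 2) = -4 + O*(-1) = -4 - O)
P(k, a) = -2 + 6*a*k (P(k, a) = 6*a*k - 2 = -2 + 6*a*k)
(97 + P(-6, -5))*F(Y(3), -1) = (97 + (-2 + 6*(-5)*(-6)))*(-4 - 1*(-1)) = (97 + (-2 + 180))*(-4 + 1) = (97 + 178)*(-3) = 275*(-3) = -825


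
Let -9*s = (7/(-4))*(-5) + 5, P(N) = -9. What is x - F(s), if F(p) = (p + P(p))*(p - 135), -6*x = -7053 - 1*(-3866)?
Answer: -1174393/1296 ≈ -906.17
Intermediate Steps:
x = 3187/6 (x = -(-7053 - 1*(-3866))/6 = -(-7053 + 3866)/6 = -⅙*(-3187) = 3187/6 ≈ 531.17)
s = -55/36 (s = -((7/(-4))*(-5) + 5)/9 = -((7*(-¼))*(-5) + 5)/9 = -(-7/4*(-5) + 5)/9 = -(35/4 + 5)/9 = -⅑*55/4 = -55/36 ≈ -1.5278)
F(p) = (-135 + p)*(-9 + p) (F(p) = (p - 9)*(p - 135) = (-9 + p)*(-135 + p) = (-135 + p)*(-9 + p))
x - F(s) = 3187/6 - (1215 + (-55/36)² - 144*(-55/36)) = 3187/6 - (1215 + 3025/1296 + 220) = 3187/6 - 1*1862785/1296 = 3187/6 - 1862785/1296 = -1174393/1296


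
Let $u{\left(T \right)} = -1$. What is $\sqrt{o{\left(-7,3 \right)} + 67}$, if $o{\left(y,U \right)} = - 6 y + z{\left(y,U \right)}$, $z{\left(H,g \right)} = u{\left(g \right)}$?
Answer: $6 \sqrt{3} \approx 10.392$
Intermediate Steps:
$z{\left(H,g \right)} = -1$
$o{\left(y,U \right)} = -1 - 6 y$ ($o{\left(y,U \right)} = - 6 y - 1 = -1 - 6 y$)
$\sqrt{o{\left(-7,3 \right)} + 67} = \sqrt{\left(-1 - -42\right) + 67} = \sqrt{\left(-1 + 42\right) + 67} = \sqrt{41 + 67} = \sqrt{108} = 6 \sqrt{3}$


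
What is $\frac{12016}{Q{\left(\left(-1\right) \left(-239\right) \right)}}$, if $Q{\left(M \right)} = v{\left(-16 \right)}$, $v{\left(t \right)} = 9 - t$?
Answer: $\frac{12016}{25} \approx 480.64$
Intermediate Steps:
$Q{\left(M \right)} = 25$ ($Q{\left(M \right)} = 9 - -16 = 9 + 16 = 25$)
$\frac{12016}{Q{\left(\left(-1\right) \left(-239\right) \right)}} = \frac{12016}{25}$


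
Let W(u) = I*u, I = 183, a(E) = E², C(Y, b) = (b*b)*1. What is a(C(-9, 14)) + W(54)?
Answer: 48298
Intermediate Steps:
C(Y, b) = b² (C(Y, b) = b²*1 = b²)
W(u) = 183*u
a(C(-9, 14)) + W(54) = (14²)² + 183*54 = 196² + 9882 = 38416 + 9882 = 48298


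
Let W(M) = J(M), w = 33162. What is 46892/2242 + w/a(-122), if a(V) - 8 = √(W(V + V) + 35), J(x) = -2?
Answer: 15690718/1829 - 33162*√33/31 ≈ 2433.7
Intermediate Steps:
W(M) = -2
a(V) = 8 + √33 (a(V) = 8 + √(-2 + 35) = 8 + √33)
46892/2242 + w/a(-122) = 46892/2242 + 33162/(8 + √33) = 46892*(1/2242) + 33162/(8 + √33) = 1234/59 + 33162/(8 + √33)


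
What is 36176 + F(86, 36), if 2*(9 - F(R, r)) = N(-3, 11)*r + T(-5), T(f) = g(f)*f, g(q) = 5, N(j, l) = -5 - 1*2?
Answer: 72647/2 ≈ 36324.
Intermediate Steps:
N(j, l) = -7 (N(j, l) = -5 - 2 = -7)
T(f) = 5*f
F(R, r) = 43/2 + 7*r/2 (F(R, r) = 9 - (-7*r + 5*(-5))/2 = 9 - (-7*r - 25)/2 = 9 - (-25 - 7*r)/2 = 9 + (25/2 + 7*r/2) = 43/2 + 7*r/2)
36176 + F(86, 36) = 36176 + (43/2 + (7/2)*36) = 36176 + (43/2 + 126) = 36176 + 295/2 = 72647/2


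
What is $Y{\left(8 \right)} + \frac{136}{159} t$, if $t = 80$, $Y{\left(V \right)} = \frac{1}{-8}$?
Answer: $\frac{86881}{1272} \approx 68.303$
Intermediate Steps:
$Y{\left(V \right)} = - \frac{1}{8}$
$Y{\left(8 \right)} + \frac{136}{159} t = - \frac{1}{8} + \frac{136}{159} \cdot 80 = - \frac{1}{8} + \frac{10880}{159} = \frac{86881}{1272}$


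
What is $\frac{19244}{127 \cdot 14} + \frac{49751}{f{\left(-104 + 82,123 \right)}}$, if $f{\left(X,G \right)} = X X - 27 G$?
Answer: $- \frac{16931025}{2522093} \approx -6.7131$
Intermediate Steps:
$f{\left(X,G \right)} = X^{2} - 27 G$
$\frac{19244}{127 \cdot 14} + \frac{49751}{f{\left(-104 + 82,123 \right)}} = \frac{19244}{127 \cdot 14} + \frac{49751}{\left(-104 + 82\right)^{2} - 3321} = \frac{19244}{1778} + \frac{49751}{\left(-22\right)^{2} - 3321} = 19244 \cdot \frac{1}{1778} + \frac{49751}{484 - 3321} = \frac{9622}{889} + \frac{49751}{-2837} = \frac{9622}{889} + 49751 \left(- \frac{1}{2837}\right) = \frac{9622}{889} - \frac{49751}{2837} = - \frac{16931025}{2522093}$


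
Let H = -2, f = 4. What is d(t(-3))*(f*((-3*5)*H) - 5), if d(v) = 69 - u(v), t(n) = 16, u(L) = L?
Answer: 6095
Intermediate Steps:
d(v) = 69 - v
d(t(-3))*(f*((-3*5)*H) - 5) = (69 - 1*16)*(4*(-3*5*(-2)) - 5) = (69 - 16)*(4*(-15*(-2)) - 5) = 53*(4*30 - 5) = 53*(120 - 5) = 53*115 = 6095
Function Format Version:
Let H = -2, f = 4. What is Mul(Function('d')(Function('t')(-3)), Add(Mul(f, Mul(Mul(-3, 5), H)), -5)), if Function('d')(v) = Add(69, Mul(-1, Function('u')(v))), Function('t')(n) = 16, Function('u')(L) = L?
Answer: 6095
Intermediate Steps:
Function('d')(v) = Add(69, Mul(-1, v))
Mul(Function('d')(Function('t')(-3)), Add(Mul(f, Mul(Mul(-3, 5), H)), -5)) = Mul(Add(69, Mul(-1, 16)), Add(Mul(4, Mul(Mul(-3, 5), -2)), -5)) = Mul(Add(69, -16), Add(Mul(4, Mul(-15, -2)), -5)) = Mul(53, Add(Mul(4, 30), -5)) = Mul(53, Add(120, -5)) = Mul(53, 115) = 6095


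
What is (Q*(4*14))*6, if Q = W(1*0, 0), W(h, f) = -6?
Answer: -2016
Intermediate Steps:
Q = -6
(Q*(4*14))*6 = -24*14*6 = -6*56*6 = -336*6 = -2016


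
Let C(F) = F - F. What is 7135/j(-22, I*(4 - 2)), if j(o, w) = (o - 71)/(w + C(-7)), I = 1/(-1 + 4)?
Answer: -14270/279 ≈ -51.147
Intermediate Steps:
I = ⅓ (I = 1/3 = ⅓ ≈ 0.33333)
C(F) = 0
j(o, w) = (-71 + o)/w (j(o, w) = (o - 71)/(w + 0) = (-71 + o)/w)
7135/j(-22, I*(4 - 2)) = 7135/(((-71 - 22)/(((4 - 2)/3)))) = 7135/((-93/((⅓)*2))) = 7135/((-93/(⅔))) = 7135/(((3/2)*(-93))) = 7135/(-279/2) = 7135*(-2/279) = -14270/279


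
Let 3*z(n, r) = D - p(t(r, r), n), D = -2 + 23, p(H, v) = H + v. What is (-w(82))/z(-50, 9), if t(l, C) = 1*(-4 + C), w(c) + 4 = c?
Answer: -39/11 ≈ -3.5455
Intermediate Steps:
w(c) = -4 + c
t(l, C) = -4 + C
D = 21
z(n, r) = 25/3 - n/3 - r/3 (z(n, r) = (21 - ((-4 + r) + n))/3 = (21 - (-4 + n + r))/3 = (21 + (4 - n - r))/3 = (25 - n - r)/3 = 25/3 - n/3 - r/3)
(-w(82))/z(-50, 9) = (-(-4 + 82))/(25/3 - ⅓*(-50) - ⅓*9) = (-1*78)/(25/3 + 50/3 - 3) = -78/22 = -78*1/22 = -39/11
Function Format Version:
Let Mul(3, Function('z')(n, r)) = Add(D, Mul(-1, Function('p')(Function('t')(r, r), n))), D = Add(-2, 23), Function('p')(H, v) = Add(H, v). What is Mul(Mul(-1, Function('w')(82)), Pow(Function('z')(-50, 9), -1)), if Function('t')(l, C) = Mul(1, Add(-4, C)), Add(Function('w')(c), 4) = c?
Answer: Rational(-39, 11) ≈ -3.5455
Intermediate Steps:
Function('w')(c) = Add(-4, c)
Function('t')(l, C) = Add(-4, C)
D = 21
Function('z')(n, r) = Add(Rational(25, 3), Mul(Rational(-1, 3), n), Mul(Rational(-1, 3), r)) (Function('z')(n, r) = Mul(Rational(1, 3), Add(21, Mul(-1, Add(Add(-4, r), n)))) = Mul(Rational(1, 3), Add(21, Mul(-1, Add(-4, n, r)))) = Mul(Rational(1, 3), Add(21, Add(4, Mul(-1, n), Mul(-1, r)))) = Mul(Rational(1, 3), Add(25, Mul(-1, n), Mul(-1, r))) = Add(Rational(25, 3), Mul(Rational(-1, 3), n), Mul(Rational(-1, 3), r)))
Mul(Mul(-1, Function('w')(82)), Pow(Function('z')(-50, 9), -1)) = Mul(Mul(-1, Add(-4, 82)), Pow(Add(Rational(25, 3), Mul(Rational(-1, 3), -50), Mul(Rational(-1, 3), 9)), -1)) = Mul(Mul(-1, 78), Pow(Add(Rational(25, 3), Rational(50, 3), -3), -1)) = Mul(-78, Pow(22, -1)) = Mul(-78, Rational(1, 22)) = Rational(-39, 11)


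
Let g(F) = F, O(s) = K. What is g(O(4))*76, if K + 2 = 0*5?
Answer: -152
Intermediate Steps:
K = -2 (K = -2 + 0*5 = -2 + 0 = -2)
O(s) = -2
g(O(4))*76 = -2*76 = -152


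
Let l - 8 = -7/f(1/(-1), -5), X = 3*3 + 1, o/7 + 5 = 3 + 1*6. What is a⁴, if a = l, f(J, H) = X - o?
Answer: 519885601/104976 ≈ 4952.4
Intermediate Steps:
o = 28 (o = -35 + 7*(3 + 1*6) = -35 + 7*(3 + 6) = -35 + 7*9 = -35 + 63 = 28)
X = 10 (X = 9 + 1 = 10)
f(J, H) = -18 (f(J, H) = 10 - 1*28 = 10 - 28 = -18)
l = 151/18 (l = 8 - 7/(-18) = 8 - 7*(-1/18) = 8 + 7/18 = 151/18 ≈ 8.3889)
a = 151/18 ≈ 8.3889
a⁴ = (151/18)⁴ = 519885601/104976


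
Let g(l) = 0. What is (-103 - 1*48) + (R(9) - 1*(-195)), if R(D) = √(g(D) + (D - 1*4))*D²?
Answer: 44 + 81*√5 ≈ 225.12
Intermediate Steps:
R(D) = D²*√(-4 + D) (R(D) = √(0 + (D - 1*4))*D² = √(0 + (D - 4))*D² = √(0 + (-4 + D))*D² = √(-4 + D)*D² = D²*√(-4 + D))
(-103 - 1*48) + (R(9) - 1*(-195)) = (-103 - 1*48) + (9²*√(-4 + 9) - 1*(-195)) = (-103 - 48) + (81*√5 + 195) = -151 + (195 + 81*√5) = 44 + 81*√5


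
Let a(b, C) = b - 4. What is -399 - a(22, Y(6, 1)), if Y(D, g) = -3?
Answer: -417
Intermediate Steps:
a(b, C) = -4 + b
-399 - a(22, Y(6, 1)) = -399 - (-4 + 22) = -399 - 1*18 = -399 - 18 = -417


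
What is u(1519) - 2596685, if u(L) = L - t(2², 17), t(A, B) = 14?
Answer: -2595180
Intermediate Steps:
u(L) = -14 + L (u(L) = L - 1*14 = L - 14 = -14 + L)
u(1519) - 2596685 = (-14 + 1519) - 2596685 = 1505 - 2596685 = -2595180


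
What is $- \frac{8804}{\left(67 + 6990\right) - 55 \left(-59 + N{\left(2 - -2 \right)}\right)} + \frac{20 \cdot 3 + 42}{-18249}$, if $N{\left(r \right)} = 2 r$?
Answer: $- \frac{26945020}{29995273} \approx -0.89831$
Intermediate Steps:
$- \frac{8804}{\left(67 + 6990\right) - 55 \left(-59 + N{\left(2 - -2 \right)}\right)} + \frac{20 \cdot 3 + 42}{-18249} = - \frac{8804}{\left(67 + 6990\right) - 55 \left(-59 + 2 \left(2 - -2\right)\right)} + \frac{20 \cdot 3 + 42}{-18249} = - \frac{8804}{7057 - 55 \left(-59 + 2 \left(2 + 2\right)\right)} + \left(60 + 42\right) \left(- \frac{1}{18249}\right) = - \frac{8804}{7057 - 55 \left(-59 + 2 \cdot 4\right)} + 102 \left(- \frac{1}{18249}\right) = - \frac{8804}{7057 - 55 \left(-59 + 8\right)} - \frac{34}{6083} = - \frac{8804}{7057 - -2805} - \frac{34}{6083} = - \frac{8804}{7057 + 2805} - \frac{34}{6083} = - \frac{8804}{9862} - \frac{34}{6083} = \left(-8804\right) \frac{1}{9862} - \frac{34}{6083} = - \frac{4402}{4931} - \frac{34}{6083} = - \frac{26945020}{29995273}$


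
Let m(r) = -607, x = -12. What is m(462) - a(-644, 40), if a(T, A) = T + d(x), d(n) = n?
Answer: 49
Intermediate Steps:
a(T, A) = -12 + T (a(T, A) = T - 12 = -12 + T)
m(462) - a(-644, 40) = -607 - (-12 - 644) = -607 - 1*(-656) = -607 + 656 = 49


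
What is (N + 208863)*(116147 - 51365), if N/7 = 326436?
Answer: 161560801530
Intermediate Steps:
N = 2285052 (N = 7*326436 = 2285052)
(N + 208863)*(116147 - 51365) = (2285052 + 208863)*(116147 - 51365) = 2493915*64782 = 161560801530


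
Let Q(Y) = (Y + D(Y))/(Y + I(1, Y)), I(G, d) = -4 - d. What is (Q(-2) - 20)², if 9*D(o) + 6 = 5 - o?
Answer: 494209/1296 ≈ 381.33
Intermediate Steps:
D(o) = -⅑ - o/9 (D(o) = -⅔ + (5 - o)/9 = -⅔ + (5/9 - o/9) = -⅑ - o/9)
Q(Y) = 1/36 - 2*Y/9 (Q(Y) = (Y + (-⅑ - Y/9))/(Y + (-4 - Y)) = (-⅑ + 8*Y/9)/(-4) = (-⅑ + 8*Y/9)*(-¼) = 1/36 - 2*Y/9)
(Q(-2) - 20)² = ((1/36 - 2/9*(-2)) - 20)² = ((1/36 + 4/9) - 20)² = (17/36 - 20)² = (-703/36)² = 494209/1296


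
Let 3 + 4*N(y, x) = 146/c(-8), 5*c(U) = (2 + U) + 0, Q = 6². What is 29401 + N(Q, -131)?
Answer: 176219/6 ≈ 29370.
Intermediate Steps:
Q = 36
c(U) = ⅖ + U/5 (c(U) = ((2 + U) + 0)/5 = (2 + U)/5 = ⅖ + U/5)
N(y, x) = -187/6 (N(y, x) = -¾ + (146/(⅖ + (⅕)*(-8)))/4 = -¾ + (146/(⅖ - 8/5))/4 = -¾ + (146/(-6/5))/4 = -¾ + (146*(-⅚))/4 = -¾ + (¼)*(-365/3) = -¾ - 365/12 = -187/6)
29401 + N(Q, -131) = 29401 - 187/6 = 176219/6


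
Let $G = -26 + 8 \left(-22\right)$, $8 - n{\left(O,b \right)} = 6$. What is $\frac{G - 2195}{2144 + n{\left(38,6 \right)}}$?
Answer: $- \frac{2397}{2146} \approx -1.117$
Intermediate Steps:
$n{\left(O,b \right)} = 2$ ($n{\left(O,b \right)} = 8 - 6 = 2$)
$G = -202$ ($G = -26 - 176 = -202$)
$\frac{G - 2195}{2144 + n{\left(38,6 \right)}} = \frac{-202 - 2195}{2144 + 2} = - \frac{2397}{2146}$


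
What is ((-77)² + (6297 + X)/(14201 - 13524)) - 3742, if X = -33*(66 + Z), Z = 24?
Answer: 1483926/677 ≈ 2191.9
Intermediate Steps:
X = -2970 (X = -33*(66 + 24) = -33*90 = -2970)
((-77)² + (6297 + X)/(14201 - 13524)) - 3742 = ((-77)² + (6297 - 2970)/(14201 - 13524)) - 3742 = (5929 + 3327/677) - 3742 = 4017260/677 - 3742 = 1483926/677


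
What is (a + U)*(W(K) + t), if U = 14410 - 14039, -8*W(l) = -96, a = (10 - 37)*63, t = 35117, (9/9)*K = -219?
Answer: -46721570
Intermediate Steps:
K = -219
a = -1701 (a = -27*63 = -1701)
W(l) = 12 (W(l) = -1/8*(-96) = 12)
U = 371
(a + U)*(W(K) + t) = (-1701 + 371)*(12 + 35117) = -1330*35129 = -46721570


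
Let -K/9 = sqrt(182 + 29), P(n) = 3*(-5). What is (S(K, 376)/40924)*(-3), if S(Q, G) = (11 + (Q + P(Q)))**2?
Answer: -51321/40924 - 54*sqrt(211)/10231 ≈ -1.3307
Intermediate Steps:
P(n) = -15
K = -9*sqrt(211) (K = -9*sqrt(182 + 29) = -9*sqrt(211) ≈ -130.73)
S(Q, G) = (-4 + Q)**2 (S(Q, G) = (11 + (Q - 15))**2 = (11 + (-15 + Q))**2 = (-4 + Q)**2)
(S(K, 376)/40924)*(-3) = ((-4 - 9*sqrt(211))**2/40924)*(-3) = -3*(-4 - 9*sqrt(211))**2/40924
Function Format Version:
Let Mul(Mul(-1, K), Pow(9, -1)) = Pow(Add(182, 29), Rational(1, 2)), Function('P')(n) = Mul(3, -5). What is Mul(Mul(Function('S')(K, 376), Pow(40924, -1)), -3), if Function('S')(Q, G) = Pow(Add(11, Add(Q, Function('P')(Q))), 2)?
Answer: Add(Rational(-51321, 40924), Mul(Rational(-54, 10231), Pow(211, Rational(1, 2)))) ≈ -1.3307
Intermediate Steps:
Function('P')(n) = -15
K = Mul(-9, Pow(211, Rational(1, 2))) (K = Mul(-9, Pow(Add(182, 29), Rational(1, 2))) = Mul(-9, Pow(211, Rational(1, 2))) ≈ -130.73)
Function('S')(Q, G) = Pow(Add(-4, Q), 2) (Function('S')(Q, G) = Pow(Add(11, Add(Q, -15)), 2) = Pow(Add(11, Add(-15, Q)), 2) = Pow(Add(-4, Q), 2))
Mul(Mul(Function('S')(K, 376), Pow(40924, -1)), -3) = Mul(Mul(Pow(Add(-4, Mul(-9, Pow(211, Rational(1, 2)))), 2), Pow(40924, -1)), -3) = Mul(Mul(Pow(Add(-4, Mul(-9, Pow(211, Rational(1, 2)))), 2), Rational(1, 40924)), -3) = Mul(Mul(Rational(1, 40924), Pow(Add(-4, Mul(-9, Pow(211, Rational(1, 2)))), 2)), -3) = Mul(Rational(-3, 40924), Pow(Add(-4, Mul(-9, Pow(211, Rational(1, 2)))), 2))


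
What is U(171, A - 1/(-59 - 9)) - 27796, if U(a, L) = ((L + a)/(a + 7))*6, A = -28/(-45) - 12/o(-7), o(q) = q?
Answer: -17659532977/635460 ≈ -27790.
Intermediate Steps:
A = 736/315 (A = -28/(-45) - 12/(-7) = -28*(-1/45) - 12*(-⅐) = 28/45 + 12/7 = 736/315 ≈ 2.3365)
U(a, L) = 6*(L + a)/(7 + a) (U(a, L) = ((L + a)/(7 + a))*6 = 6*(L + a)/(7 + a))
U(171, A - 1/(-59 - 9)) - 27796 = 6*((736/315 - 1/(-59 - 9)) + 171)/(7 + 171) - 27796 = 6*((736/315 - 1/(-68)) + 171)/178 - 27796 = 6*(1/178)*((736/315 - 1*(-1/68)) + 171) - 27796 = 6*(1/178)*((736/315 + 1/68) + 171) - 27796 = 6*(1/178)*(50363/21420 + 171) - 27796 = 6*(1/178)*(3713183/21420) - 27796 = 3713183/635460 - 27796 = -17659532977/635460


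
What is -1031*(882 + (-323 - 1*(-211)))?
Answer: -793870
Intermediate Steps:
-1031*(882 + (-323 - 1*(-211))) = -1031*(882 + (-323 + 211)) = -1031*(882 - 112) = -1031*770 = -793870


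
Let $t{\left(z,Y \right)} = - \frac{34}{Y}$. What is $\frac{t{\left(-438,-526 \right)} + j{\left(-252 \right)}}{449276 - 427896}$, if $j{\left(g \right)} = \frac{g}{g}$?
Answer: $\frac{14}{281147} \approx 4.9796 \cdot 10^{-5}$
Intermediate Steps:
$j{\left(g \right)} = 1$
$\frac{t{\left(-438,-526 \right)} + j{\left(-252 \right)}}{449276 - 427896} = \frac{- \frac{34}{-526} + 1}{449276 - 427896} = \frac{\left(-34\right) \left(- \frac{1}{526}\right) + 1}{21380} = \left(\frac{17}{263} + 1\right) \frac{1}{21380} = \frac{280}{263} \cdot \frac{1}{21380} = \frac{14}{281147}$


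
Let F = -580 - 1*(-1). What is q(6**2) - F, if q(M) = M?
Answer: 615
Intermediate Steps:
F = -579 (F = -580 + 1 = -579)
q(6**2) - F = 6**2 - 1*(-579) = 36 + 579 = 615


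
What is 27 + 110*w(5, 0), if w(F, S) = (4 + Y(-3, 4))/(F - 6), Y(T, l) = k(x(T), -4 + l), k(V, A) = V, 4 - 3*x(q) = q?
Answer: -2009/3 ≈ -669.67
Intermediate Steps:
x(q) = 4/3 - q/3
Y(T, l) = 4/3 - T/3
w(F, S) = 19/(3*(-6 + F)) (w(F, S) = (4 + (4/3 - ⅓*(-3)))/(F - 6) = (4 + (4/3 + 1))/(-6 + F) = (4 + 7/3)/(-6 + F) = 19/(3*(-6 + F)))
27 + 110*w(5, 0) = 27 + 110*(19/(3*(-6 + 5))) = 27 + 110*((19/3)/(-1)) = 27 + 110*((19/3)*(-1)) = 27 + 110*(-19/3) = 27 - 2090/3 = -2009/3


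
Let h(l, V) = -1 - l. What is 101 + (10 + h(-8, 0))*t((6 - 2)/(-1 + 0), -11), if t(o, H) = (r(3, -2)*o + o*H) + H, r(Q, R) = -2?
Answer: 798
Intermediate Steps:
t(o, H) = H - 2*o + H*o (t(o, H) = (-2*o + o*H) + H = (-2*o + H*o) + H = H - 2*o + H*o)
101 + (10 + h(-8, 0))*t((6 - 2)/(-1 + 0), -11) = 101 + (10 + (-1 - 1*(-8)))*(-11 - 2*(6 - 2)/(-1 + 0) - 11*(6 - 2)/(-1 + 0)) = 101 + (10 + (-1 + 8))*(-11 - 8/(-1) - 44/(-1)) = 101 + (10 + 7)*(-11 - 8*(-1) - 44*(-1)) = 101 + 17*(-11 - 2*(-4) - 11*(-4)) = 101 + 17*(-11 + 8 + 44) = 101 + 17*41 = 101 + 697 = 798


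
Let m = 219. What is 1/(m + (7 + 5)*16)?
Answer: 1/411 ≈ 0.0024331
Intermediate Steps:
1/(m + (7 + 5)*16) = 1/(219 + (7 + 5)*16) = 1/(219 + 12*16) = 1/(219 + 192) = 1/411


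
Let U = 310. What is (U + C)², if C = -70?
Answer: 57600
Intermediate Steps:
(U + C)² = (310 - 70)² = 240² = 57600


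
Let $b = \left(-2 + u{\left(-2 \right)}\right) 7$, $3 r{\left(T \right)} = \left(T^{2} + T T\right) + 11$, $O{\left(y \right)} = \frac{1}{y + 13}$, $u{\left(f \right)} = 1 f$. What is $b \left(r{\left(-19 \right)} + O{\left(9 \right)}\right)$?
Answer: $- \frac{225806}{33} \approx -6842.6$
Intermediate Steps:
$u{\left(f \right)} = f$
$O{\left(y \right)} = \frac{1}{13 + y}$
$r{\left(T \right)} = \frac{11}{3} + \frac{2 T^{2}}{3}$ ($r{\left(T \right)} = \frac{\left(T^{2} + T T\right) + 11}{3} = \frac{\left(T^{2} + T^{2}\right) + 11}{3} = \frac{2 T^{2} + 11}{3} = \frac{11 + 2 T^{2}}{3} = \frac{11}{3} + \frac{2 T^{2}}{3}$)
$b = -28$ ($b = \left(-2 - 2\right) 7 = \left(-4\right) 7 = -28$)
$b \left(r{\left(-19 \right)} + O{\left(9 \right)}\right) = - 28 \left(\left(\frac{11}{3} + \frac{2 \left(-19\right)^{2}}{3}\right) + \frac{1}{13 + 9}\right) = - 28 \left(\left(\frac{11}{3} + \frac{2}{3} \cdot 361\right) + \frac{1}{22}\right) = - 28 \left(\left(\frac{11}{3} + \frac{722}{3}\right) + \frac{1}{22}\right) = - 28 \left(\frac{733}{3} + \frac{1}{22}\right) = \left(-28\right) \frac{16129}{66} = - \frac{225806}{33}$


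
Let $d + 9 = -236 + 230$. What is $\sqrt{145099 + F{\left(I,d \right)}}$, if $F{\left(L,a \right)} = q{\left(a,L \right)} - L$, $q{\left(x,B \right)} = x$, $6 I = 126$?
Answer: $\sqrt{145063} \approx 380.87$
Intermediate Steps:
$I = 21$ ($I = \frac{1}{6} \cdot 126 = 21$)
$d = -15$ ($d = -9 + \left(-236 + 230\right) = -9 - 6 = -15$)
$F{\left(L,a \right)} = a - L$
$\sqrt{145099 + F{\left(I,d \right)}} = \sqrt{145099 - 36} = \sqrt{145063}$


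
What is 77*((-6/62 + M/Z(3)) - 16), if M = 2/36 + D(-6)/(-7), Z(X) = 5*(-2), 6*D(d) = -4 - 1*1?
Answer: -3461821/2790 ≈ -1240.8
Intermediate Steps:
D(d) = -⅚ (D(d) = (-4 - 1*1)/6 = (-4 - 1)/6 = (⅙)*(-5) = -⅚)
Z(X) = -10
M = 11/63 (M = 2/36 - ⅚/(-7) = 2*(1/36) - ⅚*(-⅐) = 1/18 + 5/42 = 11/63 ≈ 0.17460)
77*((-6/62 + M/Z(3)) - 16) = 77*((-6/62 + (11/63)/(-10)) - 16) = 77*((-6*1/62 + (11/63)*(-⅒)) - 16) = 77*((-3/31 - 11/630) - 16) = 77*(-2231/19530 - 16) = 77*(-314711/19530) = -3461821/2790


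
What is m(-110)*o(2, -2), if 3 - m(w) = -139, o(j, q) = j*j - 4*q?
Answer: 1704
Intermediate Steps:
o(j, q) = j**2 - 4*q
m(w) = 142 (m(w) = 3 - 1*(-139) = 3 + 139 = 142)
m(-110)*o(2, -2) = 142*(2**2 - 4*(-2)) = 142*(4 + 8) = 142*12 = 1704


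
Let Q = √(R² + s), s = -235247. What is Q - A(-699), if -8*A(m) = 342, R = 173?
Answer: 171/4 + I*√205318 ≈ 42.75 + 453.12*I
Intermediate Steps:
A(m) = -171/4 (A(m) = -⅛*342 = -171/4)
Q = I*√205318 (Q = √(173² - 235247) = √(29929 - 235247) = √(-205318) = I*√205318 ≈ 453.12*I)
Q - A(-699) = I*√205318 - 1*(-171/4) = I*√205318 + 171/4 = 171/4 + I*√205318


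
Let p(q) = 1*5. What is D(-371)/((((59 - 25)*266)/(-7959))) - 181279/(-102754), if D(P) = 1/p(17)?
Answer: 527115521/331895420 ≈ 1.5882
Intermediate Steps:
p(q) = 5
D(P) = 1/5
D(-371)/((((59 - 25)*266)/(-7959))) - 181279/(-102754) = 1/(5*((((59 - 25)*266)/(-7959)))) - 181279/(-102754) = 1/(5*(((34*266)*(-1/7959)))) - 181279*(-1/102754) = 1/(5*((9044*(-1/7959)))) + 181279/102754 = 1/(5*(-1292/1137)) + 181279/102754 = (1/5)*(-1137/1292) + 181279/102754 = -1137/6460 + 181279/102754 = 527115521/331895420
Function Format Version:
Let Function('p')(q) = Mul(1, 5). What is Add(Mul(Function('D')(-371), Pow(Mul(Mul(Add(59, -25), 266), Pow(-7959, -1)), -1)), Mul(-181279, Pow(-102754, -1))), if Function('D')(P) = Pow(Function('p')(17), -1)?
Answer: Rational(527115521, 331895420) ≈ 1.5882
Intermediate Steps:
Function('p')(q) = 5
Function('D')(P) = Rational(1, 5) (Function('D')(P) = Pow(5, -1) = Rational(1, 5))
Add(Mul(Function('D')(-371), Pow(Mul(Mul(Add(59, -25), 266), Pow(-7959, -1)), -1)), Mul(-181279, Pow(-102754, -1))) = Add(Mul(Rational(1, 5), Pow(Mul(Mul(Add(59, -25), 266), Pow(-7959, -1)), -1)), Mul(-181279, Pow(-102754, -1))) = Add(Mul(Rational(1, 5), Pow(Mul(Mul(34, 266), Rational(-1, 7959)), -1)), Mul(-181279, Rational(-1, 102754))) = Add(Mul(Rational(1, 5), Pow(Mul(9044, Rational(-1, 7959)), -1)), Rational(181279, 102754)) = Add(Mul(Rational(1, 5), Pow(Rational(-1292, 1137), -1)), Rational(181279, 102754)) = Add(Mul(Rational(1, 5), Rational(-1137, 1292)), Rational(181279, 102754)) = Add(Rational(-1137, 6460), Rational(181279, 102754)) = Rational(527115521, 331895420)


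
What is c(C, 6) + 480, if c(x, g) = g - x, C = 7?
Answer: 479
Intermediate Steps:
c(C, 6) + 480 = (6 - 1*7) + 480 = (6 - 7) + 480 = -1 + 480 = 479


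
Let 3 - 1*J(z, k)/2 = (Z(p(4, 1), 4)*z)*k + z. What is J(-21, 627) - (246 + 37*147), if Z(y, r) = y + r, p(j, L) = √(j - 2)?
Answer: 99699 + 26334*√2 ≈ 1.3694e+5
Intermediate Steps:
p(j, L) = √(-2 + j)
Z(y, r) = r + y
J(z, k) = 6 - 2*z - 2*k*z*(4 + √2) (J(z, k) = 6 - 2*(((4 + √(-2 + 4))*z)*k + z) = 6 - 2*(((4 + √2)*z)*k + z) = 6 - 2*((z*(4 + √2))*k + z) = 6 - 2*(k*z*(4 + √2) + z) = 6 - 2*(z + k*z*(4 + √2)) = 6 + (-2*z - 2*k*z*(4 + √2)) = 6 - 2*z - 2*k*z*(4 + √2))
J(-21, 627) - (246 + 37*147) = (6 - 2*(-21) - 2*627*(-21)*(4 + √2)) - (246 + 37*147) = (6 + 42 + (105336 + 26334*√2)) - (246 + 5439) = (105384 + 26334*√2) - 1*5685 = (105384 + 26334*√2) - 5685 = 99699 + 26334*√2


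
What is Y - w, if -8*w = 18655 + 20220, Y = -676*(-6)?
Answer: 71323/8 ≈ 8915.4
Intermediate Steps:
Y = 4056
w = -38875/8 (w = -(18655 + 20220)/8 = -1/8*38875 = -38875/8 ≈ -4859.4)
Y - w = 4056 - 1*(-38875/8) = 4056 + 38875/8 = 71323/8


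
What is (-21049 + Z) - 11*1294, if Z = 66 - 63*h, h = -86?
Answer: -29799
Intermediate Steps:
Z = 5484 (Z = 66 - 63*(-86) = 66 + 5418 = 5484)
(-21049 + Z) - 11*1294 = (-21049 + 5484) - 11*1294 = -15565 - 14234 = -29799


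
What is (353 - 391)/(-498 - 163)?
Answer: 38/661 ≈ 0.057489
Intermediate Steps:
(353 - 391)/(-498 - 163) = -38/(-661) = -38*(-1/661) = 38/661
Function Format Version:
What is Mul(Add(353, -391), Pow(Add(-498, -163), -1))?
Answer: Rational(38, 661) ≈ 0.057489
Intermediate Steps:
Mul(Add(353, -391), Pow(Add(-498, -163), -1)) = Mul(-38, Pow(-661, -1)) = Mul(-38, Rational(-1, 661)) = Rational(38, 661)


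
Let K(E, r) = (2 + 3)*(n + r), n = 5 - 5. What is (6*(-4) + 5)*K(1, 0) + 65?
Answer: 65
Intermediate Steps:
n = 0
K(E, r) = 5*r (K(E, r) = (2 + 3)*(0 + r) = 5*r)
(6*(-4) + 5)*K(1, 0) + 65 = (6*(-4) + 5)*(5*0) + 65 = (-24 + 5)*0 + 65 = -19*0 + 65 = 0 + 65 = 65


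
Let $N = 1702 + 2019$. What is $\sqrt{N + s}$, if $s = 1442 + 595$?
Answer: $\sqrt{5758} \approx 75.881$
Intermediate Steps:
$s = 2037$
$N = 3721$
$\sqrt{N + s} = \sqrt{3721 + 2037} = \sqrt{5758}$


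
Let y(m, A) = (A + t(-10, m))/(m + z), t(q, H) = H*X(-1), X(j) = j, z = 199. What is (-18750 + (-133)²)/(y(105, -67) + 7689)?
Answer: -80636/584321 ≈ -0.13800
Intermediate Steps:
t(q, H) = -H (t(q, H) = H*(-1) = -H)
y(m, A) = (A - m)/(199 + m) (y(m, A) = (A - m)/(m + 199) = (A - m)/(199 + m))
(-18750 + (-133)²)/(y(105, -67) + 7689) = (-18750 + (-133)²)/((-67 - 1*105)/(199 + 105) + 7689) = (-18750 + 17689)/((-67 - 105)/304 + 7689) = -1061/((1/304)*(-172) + 7689) = -1061/(-43/76 + 7689) = -1061/584321/76 = -1061*76/584321 = -80636/584321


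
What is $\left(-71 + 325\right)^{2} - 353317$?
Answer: $-288801$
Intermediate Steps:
$\left(-71 + 325\right)^{2} - 353317 = 254^{2} - 353317 = 64516 - 353317 = -288801$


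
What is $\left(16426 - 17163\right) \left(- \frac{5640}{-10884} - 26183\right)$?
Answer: $\frac{17501915607}{907} \approx 1.9296 \cdot 10^{7}$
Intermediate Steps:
$\left(16426 - 17163\right) \left(- \frac{5640}{-10884} - 26183\right) = - 737 \left(\left(-5640\right) \left(- \frac{1}{10884}\right) - 26183\right) = - 737 \left(\frac{470}{907} - 26183\right) = \left(-737\right) \left(- \frac{23747511}{907}\right) = \frac{17501915607}{907}$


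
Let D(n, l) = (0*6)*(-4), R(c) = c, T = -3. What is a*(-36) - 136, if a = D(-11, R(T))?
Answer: -136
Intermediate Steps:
D(n, l) = 0 (D(n, l) = 0*(-4) = 0)
a = 0
a*(-36) - 136 = 0*(-36) - 136 = 0 - 136 = -136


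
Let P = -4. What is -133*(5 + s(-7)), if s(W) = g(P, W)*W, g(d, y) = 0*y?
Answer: -665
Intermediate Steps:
g(d, y) = 0
s(W) = 0 (s(W) = 0*W = 0)
-133*(5 + s(-7)) = -133*(5 + 0) = -133*5 = -665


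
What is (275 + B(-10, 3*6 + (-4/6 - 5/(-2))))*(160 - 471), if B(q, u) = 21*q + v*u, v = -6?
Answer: 16794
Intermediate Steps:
B(q, u) = -6*u + 21*q (B(q, u) = 21*q - 6*u = -6*u + 21*q)
(275 + B(-10, 3*6 + (-4/6 - 5/(-2))))*(160 - 471) = (275 + (-6*(3*6 + (-4/6 - 5/(-2))) + 21*(-10)))*(160 - 471) = (275 + (-6*(18 + (-4*⅙ - 5*(-½))) - 210))*(-311) = (275 + (-6*(18 + (-⅔ + 5/2)) - 210))*(-311) = (275 + (-6*(18 + 11/6) - 210))*(-311) = (275 + (-6*119/6 - 210))*(-311) = (275 + (-119 - 210))*(-311) = (275 - 329)*(-311) = -54*(-311) = 16794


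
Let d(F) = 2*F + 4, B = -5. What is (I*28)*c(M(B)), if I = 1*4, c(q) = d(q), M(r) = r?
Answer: -672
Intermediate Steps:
d(F) = 4 + 2*F
c(q) = 4 + 2*q
I = 4
(I*28)*c(M(B)) = (4*28)*(4 + 2*(-5)) = 112*(4 - 10) = 112*(-6) = -672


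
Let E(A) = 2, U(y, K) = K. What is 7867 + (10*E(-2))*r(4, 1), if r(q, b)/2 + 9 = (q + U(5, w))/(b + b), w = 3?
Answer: 7647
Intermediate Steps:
r(q, b) = -18 + (3 + q)/b (r(q, b) = -18 + 2*((q + 3)/(b + b)) = -18 + 2*((3 + q)/((2*b))) = -18 + 2*((3 + q)*(1/(2*b))) = -18 + 2*((3 + q)/(2*b)) = -18 + (3 + q)/b)
7867 + (10*E(-2))*r(4, 1) = 7867 + (10*2)*((3 + 4 - 18*1)/1) = 7867 + 20*(1*(3 + 4 - 18)) = 7867 + 20*(1*(-11)) = 7867 + 20*(-11) = 7867 - 220 = 7647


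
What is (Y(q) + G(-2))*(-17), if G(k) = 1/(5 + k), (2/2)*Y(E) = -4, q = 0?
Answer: 187/3 ≈ 62.333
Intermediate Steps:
Y(E) = -4
(Y(q) + G(-2))*(-17) = (-4 + 1/(5 - 2))*(-17) = (-4 + 1/3)*(-17) = (-4 + ⅓)*(-17) = -11/3*(-17) = 187/3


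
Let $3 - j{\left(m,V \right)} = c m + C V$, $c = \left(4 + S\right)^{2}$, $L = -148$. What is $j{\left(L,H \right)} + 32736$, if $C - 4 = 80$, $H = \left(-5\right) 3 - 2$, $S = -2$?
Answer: $34759$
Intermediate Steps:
$H = -17$ ($H = -15 - 2 = -17$)
$c = 4$ ($c = \left(4 - 2\right)^{2} = 2^{2} = 4$)
$C = 84$ ($C = 4 + 80 = 84$)
$j{\left(m,V \right)} = 3 - 84 V - 4 m$ ($j{\left(m,V \right)} = 3 - \left(4 m + 84 V\right) = 3 - 84 V - 4 m$)
$j{\left(L,H \right)} + 32736 = \left(3 - -1428 - -592\right) + 32736 = \left(3 + 1428 + 592\right) + 32736 = 2023 + 32736 = 34759$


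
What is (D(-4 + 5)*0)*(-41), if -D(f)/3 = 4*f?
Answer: 0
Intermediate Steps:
D(f) = -12*f
(D(-4 + 5)*0)*(-41) = (-12*(-4 + 5)*0)*(-41) = (-12*1*0)*(-41) = -12*0*(-41) = 0*(-41) = 0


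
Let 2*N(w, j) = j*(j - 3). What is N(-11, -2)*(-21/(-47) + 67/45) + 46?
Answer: 23552/423 ≈ 55.678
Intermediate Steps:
N(w, j) = j*(-3 + j)/2 (N(w, j) = (j*(j - 3))/2 = (j*(-3 + j))/2 = j*(-3 + j)/2)
N(-11, -2)*(-21/(-47) + 67/45) + 46 = ((½)*(-2)*(-3 - 2))*(-21/(-47) + 67/45) + 46 = ((½)*(-2)*(-5))*(-21*(-1/47) + 67*(1/45)) + 46 = 5*(21/47 + 67/45) + 46 = 5*(4094/2115) + 46 = 4094/423 + 46 = 23552/423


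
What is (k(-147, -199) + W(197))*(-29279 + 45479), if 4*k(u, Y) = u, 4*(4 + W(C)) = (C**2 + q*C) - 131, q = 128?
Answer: 258110550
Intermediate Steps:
W(C) = -147/4 + 32*C + C**2/4 (W(C) = -4 + ((C**2 + 128*C) - 131)/4 = -4 + (-131 + C**2 + 128*C)/4 = -4 + (-131/4 + 32*C + C**2/4) = -147/4 + 32*C + C**2/4)
k(u, Y) = u/4
(k(-147, -199) + W(197))*(-29279 + 45479) = ((1/4)*(-147) + (-147/4 + 32*197 + (1/4)*197**2))*(-29279 + 45479) = (-147/4 + (-147/4 + 6304 + (1/4)*38809))*16200 = (-147/4 + (-147/4 + 6304 + 38809/4))*16200 = (-147/4 + 31939/2)*16200 = (63731/4)*16200 = 258110550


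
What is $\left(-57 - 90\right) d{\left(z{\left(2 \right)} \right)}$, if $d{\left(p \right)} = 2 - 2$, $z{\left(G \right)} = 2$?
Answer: $0$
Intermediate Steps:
$d{\left(p \right)} = 0$
$\left(-57 - 90\right) d{\left(z{\left(2 \right)} \right)} = \left(-57 - 90\right) 0 = \left(-147\right) 0 = 0$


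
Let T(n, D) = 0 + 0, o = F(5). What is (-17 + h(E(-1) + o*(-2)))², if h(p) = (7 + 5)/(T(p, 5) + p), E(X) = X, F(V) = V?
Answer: 39601/121 ≈ 327.28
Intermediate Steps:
o = 5
T(n, D) = 0
h(p) = 12/p (h(p) = (7 + 5)/(0 + p) = 12/p)
(-17 + h(E(-1) + o*(-2)))² = (-17 + 12/(-1 + 5*(-2)))² = (-17 + 12/(-1 - 10))² = (-17 + 12/(-11))² = (-17 + 12*(-1/11))² = (-17 - 12/11)² = (-199/11)² = 39601/121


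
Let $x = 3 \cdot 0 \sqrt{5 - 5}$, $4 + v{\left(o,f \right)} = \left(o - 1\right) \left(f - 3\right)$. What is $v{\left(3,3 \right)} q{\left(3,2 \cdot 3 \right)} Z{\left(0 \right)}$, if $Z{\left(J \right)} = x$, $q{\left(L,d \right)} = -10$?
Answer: $0$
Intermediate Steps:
$v{\left(o,f \right)} = -4 + \left(-1 + o\right) \left(-3 + f\right)$ ($v{\left(o,f \right)} = -4 + \left(o - 1\right) \left(f - 3\right) = -4 + \left(-1 + o\right) \left(-3 + f\right)$)
$x = 0$ ($x = 0 \sqrt{0} = 0 \cdot 0 = 0$)
$Z{\left(J \right)} = 0$
$v{\left(3,3 \right)} q{\left(3,2 \cdot 3 \right)} Z{\left(0 \right)} = \left(-1 - 3 - 9 + 3 \cdot 3\right) \left(-10\right) 0 = \left(-1 - 3 - 9 + 9\right) \left(-10\right) 0 = \left(-4\right) \left(-10\right) 0 = 40 \cdot 0 = 0$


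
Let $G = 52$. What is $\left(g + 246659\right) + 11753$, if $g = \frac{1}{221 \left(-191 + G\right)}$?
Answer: $\frac{7938158227}{30719} \approx 2.5841 \cdot 10^{5}$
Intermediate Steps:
$g = - \frac{1}{30719}$ ($g = \frac{1}{221 \left(-191 + 52\right)} = \frac{1}{221 \left(-139\right)} = \frac{1}{-30719} = - \frac{1}{30719} \approx -3.2553 \cdot 10^{-5}$)
$\left(g + 246659\right) + 11753 = \left(- \frac{1}{30719} + 246659\right) + 11753 = \frac{7577117820}{30719} + 11753 = \frac{7938158227}{30719}$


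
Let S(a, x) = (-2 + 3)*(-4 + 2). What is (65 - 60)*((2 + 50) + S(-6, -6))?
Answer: 250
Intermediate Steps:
S(a, x) = -2 (S(a, x) = 1*(-2) = -2)
(65 - 60)*((2 + 50) + S(-6, -6)) = (65 - 60)*((2 + 50) - 2) = 5*(52 - 2) = 5*50 = 250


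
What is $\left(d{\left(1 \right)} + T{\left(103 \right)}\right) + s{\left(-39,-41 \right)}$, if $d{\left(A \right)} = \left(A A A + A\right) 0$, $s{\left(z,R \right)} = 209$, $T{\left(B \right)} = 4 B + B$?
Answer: $724$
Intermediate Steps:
$T{\left(B \right)} = 5 B$
$d{\left(A \right)} = 0$ ($d{\left(A \right)} = \left(A^{2} A + A\right) 0 = \left(A^{3} + A\right) 0 = \left(A + A^{3}\right) 0 = 0$)
$\left(d{\left(1 \right)} + T{\left(103 \right)}\right) + s{\left(-39,-41 \right)} = \left(0 + 5 \cdot 103\right) + 209 = \left(0 + 515\right) + 209 = 515 + 209 = 724$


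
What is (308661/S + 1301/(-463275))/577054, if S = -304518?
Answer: -47797034231/27136075230926100 ≈ -1.7614e-6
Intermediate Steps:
(308661/S + 1301/(-463275))/577054 = (308661/(-304518) + 1301/(-463275))/577054 = (308661*(-1/304518) + 1301*(-1/463275))*(1/577054) = (-102887/101506 - 1301/463275)*(1/577054) = -47797034231/47025192150*1/577054 = -47797034231/27136075230926100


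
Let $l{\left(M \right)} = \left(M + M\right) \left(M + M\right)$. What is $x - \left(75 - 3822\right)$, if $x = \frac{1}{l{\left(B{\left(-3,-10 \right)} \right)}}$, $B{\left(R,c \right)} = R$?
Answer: $\frac{134893}{36} \approx 3747.0$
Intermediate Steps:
$l{\left(M \right)} = 4 M^{2}$ ($l{\left(M \right)} = 2 M 2 M = 4 M^{2}$)
$x = \frac{1}{36}$ ($x = \frac{1}{4 \left(-3\right)^{2}} = \frac{1}{4 \cdot 9} = \frac{1}{36} \approx 0.027778$)
$x - \left(75 - 3822\right) = \frac{1}{36} - \left(75 - 3822\right) = \frac{1}{36} - -3747 = \frac{1}{36} + 3747 = \frac{134893}{36}$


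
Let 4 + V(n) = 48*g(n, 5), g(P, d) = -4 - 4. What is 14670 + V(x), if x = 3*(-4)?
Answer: 14282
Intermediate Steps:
g(P, d) = -8
x = -12
V(n) = -388 (V(n) = -4 + 48*(-8) = -4 - 384 = -388)
14670 + V(x) = 14670 - 388 = 14282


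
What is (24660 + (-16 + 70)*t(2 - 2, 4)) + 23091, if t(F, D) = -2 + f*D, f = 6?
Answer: 48939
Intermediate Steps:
t(F, D) = -2 + 6*D
(24660 + (-16 + 70)*t(2 - 2, 4)) + 23091 = (24660 + (-16 + 70)*(-2 + 6*4)) + 23091 = (24660 + 54*(-2 + 24)) + 23091 = (24660 + 54*22) + 23091 = (24660 + 1188) + 23091 = 25848 + 23091 = 48939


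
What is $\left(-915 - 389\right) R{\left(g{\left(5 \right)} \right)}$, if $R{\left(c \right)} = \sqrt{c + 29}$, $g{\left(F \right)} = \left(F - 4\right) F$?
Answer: $- 1304 \sqrt{34} \approx -7603.6$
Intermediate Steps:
$g{\left(F \right)} = F \left(-4 + F\right)$ ($g{\left(F \right)} = \left(-4 + F\right) F = F \left(-4 + F\right)$)
$R{\left(c \right)} = \sqrt{29 + c}$
$\left(-915 - 389\right) R{\left(g{\left(5 \right)} \right)} = \left(-915 - 389\right) \sqrt{29 + 5 \left(-4 + 5\right)} = - 1304 \sqrt{29 + 5 \cdot 1} = - 1304 \sqrt{29 + 5} = - 1304 \sqrt{34}$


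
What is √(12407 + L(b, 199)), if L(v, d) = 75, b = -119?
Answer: 79*√2 ≈ 111.72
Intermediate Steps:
√(12407 + L(b, 199)) = √(12407 + 75) = √12482 = 79*√2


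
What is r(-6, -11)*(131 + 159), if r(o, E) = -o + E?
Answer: -1450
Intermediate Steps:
r(o, E) = E - o
r(-6, -11)*(131 + 159) = (-11 - 1*(-6))*(131 + 159) = (-11 + 6)*290 = -5*290 = -1450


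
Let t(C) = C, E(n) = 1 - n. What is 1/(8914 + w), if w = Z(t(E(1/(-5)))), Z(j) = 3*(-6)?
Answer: 1/8896 ≈ 0.00011241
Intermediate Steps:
Z(j) = -18
w = -18
1/(8914 + w) = 1/(8914 - 18) = 1/8896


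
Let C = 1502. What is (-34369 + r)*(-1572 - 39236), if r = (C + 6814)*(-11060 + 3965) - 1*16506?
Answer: 2409830539160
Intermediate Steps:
r = -59018526 (r = (1502 + 6814)*(-11060 + 3965) - 1*16506 = 8316*(-7095) - 16506 = -59002020 - 16506 = -59018526)
(-34369 + r)*(-1572 - 39236) = (-34369 - 59018526)*(-1572 - 39236) = -59052895*(-40808) = 2409830539160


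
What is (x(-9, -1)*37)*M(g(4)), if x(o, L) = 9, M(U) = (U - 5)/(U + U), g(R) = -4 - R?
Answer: 4329/16 ≈ 270.56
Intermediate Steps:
M(U) = (-5 + U)/(2*U) (M(U) = (-5 + U)/((2*U)) = (-5 + U)*(1/(2*U)) = (-5 + U)/(2*U))
(x(-9, -1)*37)*M(g(4)) = (9*37)*((-5 + (-4 - 1*4))/(2*(-4 - 1*4))) = 333*((-5 + (-4 - 4))/(2*(-4 - 4))) = 333*((½)*(-5 - 8)/(-8)) = 333*((½)*(-⅛)*(-13)) = 333*(13/16) = 4329/16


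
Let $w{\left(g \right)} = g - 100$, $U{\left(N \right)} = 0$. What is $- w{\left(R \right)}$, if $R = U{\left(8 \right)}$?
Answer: $100$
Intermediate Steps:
$R = 0$
$w{\left(g \right)} = -100 + g$
$- w{\left(R \right)} = - (-100 + 0) = \left(-1\right) \left(-100\right) = 100$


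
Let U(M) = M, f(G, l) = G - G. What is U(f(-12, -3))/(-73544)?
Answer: 0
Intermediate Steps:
f(G, l) = 0
U(f(-12, -3))/(-73544) = 0/(-73544) = 0*(-1/73544) = 0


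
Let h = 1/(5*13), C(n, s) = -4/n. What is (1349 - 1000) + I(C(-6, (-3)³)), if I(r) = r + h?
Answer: 68188/195 ≈ 349.68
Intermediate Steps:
h = 1/65 ≈ 0.015385
I(r) = 1/65 + r (I(r) = r + 1/65 = 1/65 + r)
(1349 - 1000) + I(C(-6, (-3)³)) = (1349 - 1000) + (1/65 - 4/(-6)) = 349 + (1/65 - 4*(-⅙)) = 349 + (1/65 + ⅔) = 349 + 133/195 = 68188/195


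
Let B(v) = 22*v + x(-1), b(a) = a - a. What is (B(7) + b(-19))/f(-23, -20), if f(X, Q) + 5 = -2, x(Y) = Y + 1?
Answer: -22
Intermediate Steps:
x(Y) = 1 + Y
f(X, Q) = -7 (f(X, Q) = -5 - 2 = -7)
b(a) = 0
B(v) = 22*v (B(v) = 22*v + (1 - 1) = 22*v + 0 = 22*v)
(B(7) + b(-19))/f(-23, -20) = (22*7 + 0)/(-7) = (154 + 0)*(-⅐) = 154*(-⅐) = -22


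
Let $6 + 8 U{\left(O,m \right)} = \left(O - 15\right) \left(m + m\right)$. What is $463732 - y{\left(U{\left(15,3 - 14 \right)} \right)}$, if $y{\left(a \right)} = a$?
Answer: $\frac{1854931}{4} \approx 4.6373 \cdot 10^{5}$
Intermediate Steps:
$U{\left(O,m \right)} = - \frac{3}{4} + \frac{m \left(-15 + O\right)}{4}$ ($U{\left(O,m \right)} = - \frac{3}{4} + \frac{\left(O - 15\right) \left(m + m\right)}{8} = - \frac{3}{4} + \frac{\left(-15 + O\right) 2 m}{8} = - \frac{3}{4} + \frac{2 m \left(-15 + O\right)}{8} = - \frac{3}{4} + \frac{m \left(-15 + O\right)}{4}$)
$463732 - y{\left(U{\left(15,3 - 14 \right)} \right)} = 463732 - \left(- \frac{3}{4} - \frac{15 \left(3 - 14\right)}{4} + \frac{1}{4} \cdot 15 \left(3 - 14\right)\right) = 463732 - \left(- \frac{3}{4} - - \frac{165}{4} + \frac{1}{4} \cdot 15 \left(-11\right)\right) = 463732 - \left(- \frac{3}{4} + \frac{165}{4} - \frac{165}{4}\right) = 463732 - - \frac{3}{4} = 463732 + \frac{3}{4} = \frac{1854931}{4}$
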